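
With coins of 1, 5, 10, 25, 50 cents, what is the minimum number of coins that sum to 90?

90 − 1×50→40 − 1×25→15 − 1×10→5 − 1×5→0
Total coins = 1 + 1 + 1 + 1 = 4

4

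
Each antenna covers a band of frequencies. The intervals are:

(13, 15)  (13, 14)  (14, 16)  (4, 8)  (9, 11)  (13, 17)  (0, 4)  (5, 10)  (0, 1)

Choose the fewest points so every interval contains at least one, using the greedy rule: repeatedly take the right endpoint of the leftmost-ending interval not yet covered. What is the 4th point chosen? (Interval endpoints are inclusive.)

Sorted: [0,1] [0,4] [4,8] [5,10] [9,11] [13,14] [13,15] [14,16] [13,17]
{[0,1],[0,4]} hit by 1; {[4,8],[5,10]} hit by 8; {[9,11]} hit by 11; {[13,14],[13,15],[14,16],[13,17]} hit by 14.
Points: 1, 8, 11, 14 (4 total).

14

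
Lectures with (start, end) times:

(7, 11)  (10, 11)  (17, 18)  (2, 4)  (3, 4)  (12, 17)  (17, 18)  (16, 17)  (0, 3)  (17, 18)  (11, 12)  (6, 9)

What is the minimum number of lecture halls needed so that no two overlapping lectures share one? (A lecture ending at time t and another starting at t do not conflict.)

Count concurrent intervals with a sweep; the peak is the room count.
Events (time:±→running): 0:+→1 2:+→2 3:-→1 3:+→2 4:-→1 4:-→0 6:+→1 7:+→2 9:-→1 10:+→2 11:-→1 11:-→0 11:+→1 12:-→0 12:+→1 16:+→2 17:-→1 17:-→0 17:+→1 17:+→2 17:+→3 … peak 3.

3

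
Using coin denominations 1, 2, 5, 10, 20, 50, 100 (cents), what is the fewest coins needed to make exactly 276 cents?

6

Greedy: take as many of the largest coin as possible, then repeat with the remainder.
276 − 2×100→76 − 1×50→26 − 1×20→6 − 1×5→1 − 1×1→0
Total coins = 2 + 1 + 1 + 1 + 1 = 6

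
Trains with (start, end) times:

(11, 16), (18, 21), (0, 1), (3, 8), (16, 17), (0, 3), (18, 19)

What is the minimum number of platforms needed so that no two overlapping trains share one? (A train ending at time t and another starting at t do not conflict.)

starts: [0, 0, 3, 11, 16, 18, 18]
ends:   [1, 3, 8, 16, 17, 19, 21]
s0→1 s0→2  — peak 2.

2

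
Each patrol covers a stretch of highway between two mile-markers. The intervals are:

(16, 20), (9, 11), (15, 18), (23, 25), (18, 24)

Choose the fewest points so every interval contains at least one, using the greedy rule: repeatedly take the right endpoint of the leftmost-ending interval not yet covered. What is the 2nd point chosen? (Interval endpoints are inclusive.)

By right end: [9,11]  [15,18]  [16,20]  [18,24]  [23,25]
[9,11] uncovered → point at 11; [15,18] uncovered → point at 18; [23,25] uncovered → point at 25.
Points: 11, 18, 25 (3 total).

18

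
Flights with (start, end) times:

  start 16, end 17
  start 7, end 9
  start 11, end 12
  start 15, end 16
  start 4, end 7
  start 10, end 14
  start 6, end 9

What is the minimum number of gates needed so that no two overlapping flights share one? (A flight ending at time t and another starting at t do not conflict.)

2

The answer is the maximum number of intervals overlapping at any instant.
starts: [4, 6, 7, 10, 11, 15, 16]
ends:   [7, 9, 9, 12, 14, 16, 17]
s4→1 s6→2  — peak 2.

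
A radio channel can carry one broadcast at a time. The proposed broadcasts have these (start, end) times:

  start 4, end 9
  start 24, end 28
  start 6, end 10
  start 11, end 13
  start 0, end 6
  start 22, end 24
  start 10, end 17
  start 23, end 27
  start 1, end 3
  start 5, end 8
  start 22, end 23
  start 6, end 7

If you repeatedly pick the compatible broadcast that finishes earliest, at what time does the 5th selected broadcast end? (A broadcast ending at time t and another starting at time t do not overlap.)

By end time: (1,3), (0,6), (6,7), (5,8), (4,9), (6,10), (11,13), (10,17), (22,23), (22,24), (23,27), (24,28).
Pick (1,3); next start ≥ 3 → (6,7); next start ≥ 7 → (11,13); next start ≥ 13 → (22,23); next start ≥ 23 → (23,27).
Selected: (1,3) (6,7) (11,13) (22,23) (23,27)

27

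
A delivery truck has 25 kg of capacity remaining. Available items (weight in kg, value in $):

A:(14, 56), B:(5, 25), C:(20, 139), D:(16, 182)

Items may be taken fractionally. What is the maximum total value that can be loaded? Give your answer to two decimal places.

Order: D (182/16=11.38) > C (139/20=6.95) > B (25/5=5.00) > A (56/14=4.00)
Fill: take D (16 @ 182) → take 9/20 of C → 62.55; 25/25 used.
Total value = 244.55

244.55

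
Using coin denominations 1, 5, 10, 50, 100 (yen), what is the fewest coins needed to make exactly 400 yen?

4

Use the largest denomination that fits, subtract, and repeat.
400 − 4×100→0
Total coins = 4 = 4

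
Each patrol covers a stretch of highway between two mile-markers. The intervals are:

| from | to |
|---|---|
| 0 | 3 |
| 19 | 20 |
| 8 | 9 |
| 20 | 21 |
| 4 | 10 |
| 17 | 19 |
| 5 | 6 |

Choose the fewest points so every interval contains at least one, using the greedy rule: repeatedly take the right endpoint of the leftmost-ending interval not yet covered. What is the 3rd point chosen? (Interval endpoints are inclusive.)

9

By right end: [0,3]  [5,6]  [8,9]  [4,10]  [17,19]  [19,20]  [20,21]
[0,3] uncovered → point at 3; [5,6] uncovered → point at 6; [8,9] uncovered → point at 9; [17,19] uncovered → point at 19; [20,21] uncovered → point at 21.
Points: 3, 6, 9, 19, 21 (5 total).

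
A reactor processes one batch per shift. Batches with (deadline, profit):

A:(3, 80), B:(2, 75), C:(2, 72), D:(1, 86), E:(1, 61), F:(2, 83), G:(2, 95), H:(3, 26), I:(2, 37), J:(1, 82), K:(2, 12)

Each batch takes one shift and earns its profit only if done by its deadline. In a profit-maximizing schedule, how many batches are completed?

By profit: G(d2,95), D(d1,86), F(d2,83), J(d1,82), A(d3,80), B(d2,75), C(d2,72), E(d1,61), I(d2,37), H(d3,26), K(d2,12)
G→slot 2; D→slot 1; F skipped; J skipped; A→slot 3; B skipped; C skipped; E skipped; I skipped; H skipped; K skipped.
3 of 11 scheduled.

3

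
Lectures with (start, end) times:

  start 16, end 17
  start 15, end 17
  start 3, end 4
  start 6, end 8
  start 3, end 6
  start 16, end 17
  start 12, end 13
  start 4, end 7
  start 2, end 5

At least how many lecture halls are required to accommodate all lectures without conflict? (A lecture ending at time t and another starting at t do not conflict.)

3

The answer is the maximum number of intervals overlapping at any instant.
Events (time:±→running): 2:+→1 3:+→2 3:+→3 … peak 3.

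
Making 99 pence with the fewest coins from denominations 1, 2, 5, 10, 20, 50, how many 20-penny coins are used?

99 = 1×50 + 2×20 + 1×5 + 2×2
Count of 20: 2

2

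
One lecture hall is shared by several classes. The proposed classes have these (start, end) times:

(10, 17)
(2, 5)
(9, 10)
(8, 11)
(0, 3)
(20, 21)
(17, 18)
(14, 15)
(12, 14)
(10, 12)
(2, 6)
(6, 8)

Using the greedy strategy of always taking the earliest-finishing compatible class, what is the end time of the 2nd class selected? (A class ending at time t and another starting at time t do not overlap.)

8

Order by finish time; keep every interval that doesn't clash with the previous kept one.
By end time: (0,3), (2,5), (2,6), (6,8), (9,10), (8,11), (10,12), (12,14), (14,15), (10,17), (17,18), (20,21).
Pick (0,3); next start ≥ 3 → (6,8); next start ≥ 8 → (9,10); next start ≥ 10 → (10,12); next start ≥ 12 → (12,14); next start ≥ 14 → (14,15); next start ≥ 15 → (17,18); next start ≥ 18 → (20,21).
Selected: (0,3) (6,8) (9,10) (10,12) (12,14) (14,15) (17,18) (20,21)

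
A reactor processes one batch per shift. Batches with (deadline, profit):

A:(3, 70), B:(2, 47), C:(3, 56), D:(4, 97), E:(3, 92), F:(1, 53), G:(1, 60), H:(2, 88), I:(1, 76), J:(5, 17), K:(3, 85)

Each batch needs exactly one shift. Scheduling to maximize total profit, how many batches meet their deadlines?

By profit: D(d4,97), E(d3,92), H(d2,88), K(d3,85), I(d1,76), A(d3,70), G(d1,60), C(d3,56), F(d1,53), B(d2,47), J(d5,17)
D→slot 4; E→slot 3; H→slot 2; K→slot 1; I skipped; A skipped; G skipped; C skipped; F skipped; B skipped; J→slot 5.
5 of 11 scheduled.

5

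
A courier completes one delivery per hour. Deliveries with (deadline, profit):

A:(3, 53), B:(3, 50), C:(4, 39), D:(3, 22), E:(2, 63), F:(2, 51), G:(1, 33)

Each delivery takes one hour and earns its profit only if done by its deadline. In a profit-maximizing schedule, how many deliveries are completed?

4

By profit: E(d2,63), A(d3,53), F(d2,51), B(d3,50), C(d4,39), G(d1,33), D(d3,22)
E→slot 2; A→slot 3; F→slot 1; B skipped; C→slot 4; G skipped; D skipped.
4 of 7 scheduled.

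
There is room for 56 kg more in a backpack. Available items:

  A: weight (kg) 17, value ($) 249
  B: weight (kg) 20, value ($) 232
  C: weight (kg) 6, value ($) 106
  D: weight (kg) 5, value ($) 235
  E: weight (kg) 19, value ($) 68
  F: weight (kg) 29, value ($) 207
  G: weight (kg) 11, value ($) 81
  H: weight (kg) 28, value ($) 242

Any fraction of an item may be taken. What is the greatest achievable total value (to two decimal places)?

891.14

Sort by value per unit weight and fill in that order.
Order: D (235/5=47.00) > C (106/6=17.67) > A (249/17=14.65) > B (232/20=11.60) > H (242/28=8.64) > G (81/11=7.36) > F (207/29=7.14) > E (68/19=3.58)
Fill: take D (5 @ 235) → take C (6 @ 106) → take A (17 @ 249) → take B (20 @ 232) → take 8/28 of H → 69.14; 56/56 used.
Total value = 891.14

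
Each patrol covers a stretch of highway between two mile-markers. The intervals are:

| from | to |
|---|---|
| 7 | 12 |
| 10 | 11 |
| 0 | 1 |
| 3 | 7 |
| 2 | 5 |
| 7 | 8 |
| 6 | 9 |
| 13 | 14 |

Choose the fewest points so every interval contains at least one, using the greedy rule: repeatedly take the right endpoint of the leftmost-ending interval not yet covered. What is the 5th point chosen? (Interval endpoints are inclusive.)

14

Process intervals by earliest right end; each time one isn't hit yet, stab at its right endpoint.
Sorted: [0,1] [2,5] [3,7] [7,8] [6,9] [10,11] [7,12] [13,14]
{[0,1]} hit by 1; {[2,5],[3,7]} hit by 5; {[7,8],[6,9]} hit by 8; {[10,11],[7,12]} hit by 11; {[13,14]} hit by 14.
Points: 1, 5, 8, 11, 14 (5 total).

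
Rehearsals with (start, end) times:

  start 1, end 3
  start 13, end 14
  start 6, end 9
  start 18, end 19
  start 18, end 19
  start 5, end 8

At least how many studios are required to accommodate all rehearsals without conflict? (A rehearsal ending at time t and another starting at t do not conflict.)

2

starts: [1, 5, 6, 13, 18, 18]
ends:   [3, 8, 9, 14, 19, 19]
s1→1 e3→0 s5→1 s6→2  — peak 2.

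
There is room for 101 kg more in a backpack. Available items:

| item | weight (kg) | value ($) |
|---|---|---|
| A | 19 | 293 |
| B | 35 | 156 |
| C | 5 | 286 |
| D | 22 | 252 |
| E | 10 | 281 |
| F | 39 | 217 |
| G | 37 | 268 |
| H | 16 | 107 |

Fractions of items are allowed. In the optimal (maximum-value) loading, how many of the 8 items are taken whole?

Greedy by value/weight ratio, highest first.
Order: C (286/5=57.20) > E (281/10=28.10) > A (293/19=15.42) > D (252/22=11.45) > G (268/37=7.24) > H (107/16=6.69) > F (217/39=5.56) > B (156/35=4.46)
Fill: take C (5 @ 286) → take E (10 @ 281) → take A (19 @ 293) → take D (22 @ 252) → take G (37 @ 268) → take 8/16 of H → 53.50; 101/101 used.
5 item(s) taken whole; one partial (take 8/16 of H).

5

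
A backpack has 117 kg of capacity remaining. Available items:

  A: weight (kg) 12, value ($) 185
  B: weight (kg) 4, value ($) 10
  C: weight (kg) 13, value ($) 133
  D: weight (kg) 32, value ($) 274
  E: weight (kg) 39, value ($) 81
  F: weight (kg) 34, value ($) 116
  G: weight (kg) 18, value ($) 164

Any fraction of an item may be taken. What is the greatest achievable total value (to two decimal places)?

Ratios (sorted): A 15.42, C 10.23, G 9.11, D 8.56, F 3.41, B 2.50, E 2.08
take A (12 @ 185); take C (13 @ 133); take G (18 @ 164); take D (32 @ 274); take F (34 @ 116); take B (4 @ 10); take 4/39 of E → 8.31. Capacity used 117/117.
Total value = 890.31

890.31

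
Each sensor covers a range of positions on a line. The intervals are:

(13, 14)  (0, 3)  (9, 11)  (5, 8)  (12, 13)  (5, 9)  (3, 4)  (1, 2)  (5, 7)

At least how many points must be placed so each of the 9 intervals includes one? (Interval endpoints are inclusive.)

Sort by right endpoint; whenever an interval is uncovered, place a point at its right end.
Sorted: [1,2] [0,3] [3,4] [5,7] [5,8] [5,9] [9,11] [12,13] [13,14]
{[1,2],[0,3]} hit by 2; {[3,4]} hit by 4; {[5,7],[5,8],[5,9]} hit by 7; {[9,11]} hit by 11; {[12,13],[13,14]} hit by 13.
Points: 2, 4, 7, 11, 13 (5 total).

5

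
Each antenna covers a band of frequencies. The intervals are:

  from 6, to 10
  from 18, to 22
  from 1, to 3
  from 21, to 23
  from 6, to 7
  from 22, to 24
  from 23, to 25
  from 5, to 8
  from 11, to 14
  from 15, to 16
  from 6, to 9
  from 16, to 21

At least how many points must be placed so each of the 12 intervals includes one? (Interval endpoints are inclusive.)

Sort by right endpoint; whenever an interval is uncovered, place a point at its right end.
Sorted: [1,3] [6,7] [5,8] [6,9] [6,10] [11,14] [15,16] [16,21] [18,22] [21,23] [22,24] [23,25]
{[1,3]} hit by 3; {[6,7],[5,8],[6,9],[6,10]} hit by 7; {[11,14]} hit by 14; {[15,16],[16,21]} hit by 16; {[18,22],[21,23],[22,24]} hit by 22; {[23,25]} hit by 25.
Points: 3, 7, 14, 16, 22, 25 (6 total).

6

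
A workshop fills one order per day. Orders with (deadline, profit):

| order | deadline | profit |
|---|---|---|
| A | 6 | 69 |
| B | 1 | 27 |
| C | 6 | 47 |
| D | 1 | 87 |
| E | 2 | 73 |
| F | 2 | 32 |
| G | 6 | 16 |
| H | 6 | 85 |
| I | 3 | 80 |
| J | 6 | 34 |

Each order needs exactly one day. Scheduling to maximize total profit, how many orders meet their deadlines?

Take jobs in profit order; each goes to the latest open slot no later than its deadline.
By profit: D(d1,87), H(d6,85), I(d3,80), E(d2,73), A(d6,69), C(d6,47), J(d6,34), F(d2,32), B(d1,27), G(d6,16)
D→slot 1; H→slot 6; I→slot 3; E→slot 2; A→slot 5; C→slot 4; J skipped; F skipped; B skipped; G skipped.
6 of 10 scheduled.

6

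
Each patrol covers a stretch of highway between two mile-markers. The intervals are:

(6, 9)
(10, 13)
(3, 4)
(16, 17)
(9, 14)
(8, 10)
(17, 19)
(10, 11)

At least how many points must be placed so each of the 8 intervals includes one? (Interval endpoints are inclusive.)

Process intervals by earliest right end; each time one isn't hit yet, stab at its right endpoint.
Sorted: [3,4] [6,9] [8,10] [10,11] [10,13] [9,14] [16,17] [17,19]
{[3,4]} hit by 4; {[6,9],[8,10]} hit by 9; {[10,11],[10,13],[9,14]} hit by 11; {[16,17],[17,19]} hit by 17.
Points: 4, 9, 11, 17 (4 total).

4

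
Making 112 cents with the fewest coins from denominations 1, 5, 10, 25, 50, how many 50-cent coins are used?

112 = 2×50 + 1×10 + 2×1
Count of 50: 2

2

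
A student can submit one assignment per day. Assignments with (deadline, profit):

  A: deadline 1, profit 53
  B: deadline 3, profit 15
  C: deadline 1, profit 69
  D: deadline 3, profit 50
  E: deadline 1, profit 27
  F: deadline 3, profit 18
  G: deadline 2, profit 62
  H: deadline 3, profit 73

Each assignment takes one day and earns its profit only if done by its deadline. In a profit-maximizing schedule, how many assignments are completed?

By profit: H(d3,73), C(d1,69), G(d2,62), A(d1,53), D(d3,50), E(d1,27), F(d3,18), B(d3,15)
H→slot 3; C→slot 1; G→slot 2; A skipped; D skipped; E skipped; F skipped; B skipped.
3 of 8 scheduled.

3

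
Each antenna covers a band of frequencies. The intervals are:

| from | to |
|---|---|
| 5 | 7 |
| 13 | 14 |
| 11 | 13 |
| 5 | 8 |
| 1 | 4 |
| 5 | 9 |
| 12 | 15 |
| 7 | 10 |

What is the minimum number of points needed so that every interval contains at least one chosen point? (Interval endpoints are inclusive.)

Sorted: [1,4] [5,7] [5,8] [5,9] [7,10] [11,13] [13,14] [12,15]
{[1,4]} hit by 4; {[5,7],[5,8],[5,9],[7,10]} hit by 7; {[11,13],[13,14],[12,15]} hit by 13.
Points: 4, 7, 13 (3 total).

3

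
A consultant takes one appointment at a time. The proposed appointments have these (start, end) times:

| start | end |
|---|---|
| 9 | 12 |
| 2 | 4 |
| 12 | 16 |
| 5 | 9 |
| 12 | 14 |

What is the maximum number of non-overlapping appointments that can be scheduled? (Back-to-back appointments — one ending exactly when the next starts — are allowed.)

4

Order by finish time; keep every interval that doesn't clash with the previous kept one.
Sorted by end: (2,4)  (5,9)  (9,12)  (12,14)  (12,16)
take (2,4); take (5,9); take (9,12); take (12,14).
Selected 4 appointments.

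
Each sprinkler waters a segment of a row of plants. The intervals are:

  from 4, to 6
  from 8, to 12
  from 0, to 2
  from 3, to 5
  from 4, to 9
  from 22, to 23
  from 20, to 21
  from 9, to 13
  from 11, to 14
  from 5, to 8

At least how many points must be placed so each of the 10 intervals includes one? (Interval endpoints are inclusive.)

By right end: [0,2]  [3,5]  [4,6]  [5,8]  [4,9]  [8,12]  [9,13]  [11,14]  [20,21]  [22,23]
[0,2] uncovered → point at 2; [3,5] uncovered → point at 5; [8,12] uncovered → point at 12; [20,21] uncovered → point at 21; [22,23] uncovered → point at 23.
Points: 2, 5, 12, 21, 23 (5 total).

5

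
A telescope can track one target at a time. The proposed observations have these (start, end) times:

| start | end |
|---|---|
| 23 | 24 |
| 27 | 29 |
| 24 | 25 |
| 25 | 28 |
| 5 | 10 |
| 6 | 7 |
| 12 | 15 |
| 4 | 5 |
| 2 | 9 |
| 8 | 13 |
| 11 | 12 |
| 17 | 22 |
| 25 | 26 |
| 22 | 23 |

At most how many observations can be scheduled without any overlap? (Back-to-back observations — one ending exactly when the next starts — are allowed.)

By end time: (4,5), (6,7), (2,9), (5,10), (11,12), (8,13), (12,15), (17,22), (22,23), (23,24), (24,25), (25,26), (25,28), (27,29).
Pick (4,5); next start ≥ 5 → (6,7); next start ≥ 7 → (11,12); next start ≥ 12 → (12,15); next start ≥ 15 → (17,22); next start ≥ 22 → (22,23); next start ≥ 23 → (23,24); next start ≥ 24 → (24,25); next start ≥ 25 → (25,26); next start ≥ 26 → (27,29).
Selected 10 observations.

10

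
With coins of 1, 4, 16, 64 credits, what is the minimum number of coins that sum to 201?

6

Use the largest denomination that fits, subtract, and repeat.
201 − 3×64→9 − 2×4→1 − 1×1→0
Total coins = 3 + 2 + 1 = 6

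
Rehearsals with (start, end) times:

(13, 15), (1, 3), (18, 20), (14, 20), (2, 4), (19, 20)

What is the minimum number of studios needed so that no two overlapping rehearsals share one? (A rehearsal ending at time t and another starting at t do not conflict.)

3

Events (time:±→running): 1:+→1 2:+→2 3:-→1 4:-→0 13:+→1 14:+→2 15:-→1 18:+→2 19:+→3 … peak 3.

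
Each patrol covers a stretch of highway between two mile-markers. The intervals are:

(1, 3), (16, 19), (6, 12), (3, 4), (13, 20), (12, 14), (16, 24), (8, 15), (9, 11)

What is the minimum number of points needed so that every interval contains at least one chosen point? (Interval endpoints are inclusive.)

4

Process intervals by earliest right end; each time one isn't hit yet, stab at its right endpoint.
Sorted: [1,3] [3,4] [9,11] [6,12] [12,14] [8,15] [16,19] [13,20] [16,24]
{[1,3],[3,4]} hit by 3; {[9,11],[6,12]} hit by 11; {[12,14],[8,15]} hit by 14; {[16,19],[13,20],[16,24]} hit by 19.
Points: 3, 11, 14, 19 (4 total).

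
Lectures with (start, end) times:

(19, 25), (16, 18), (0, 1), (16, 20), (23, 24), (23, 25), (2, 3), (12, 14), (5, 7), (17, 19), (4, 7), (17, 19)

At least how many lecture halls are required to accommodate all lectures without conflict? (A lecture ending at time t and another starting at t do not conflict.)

The answer is the maximum number of intervals overlapping at any instant.
Events (time:±→running): 0:+→1 1:-→0 2:+→1 3:-→0 4:+→1 5:+→2 7:-→1 7:-→0 12:+→1 14:-→0 16:+→1 16:+→2 17:+→3 17:+→4 … peak 4.

4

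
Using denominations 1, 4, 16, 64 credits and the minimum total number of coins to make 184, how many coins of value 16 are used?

3

Use the largest denomination that fits, subtract, and repeat.
184 − 2×64→56 − 3×16→8 − 2×4→0
Count of 16: 3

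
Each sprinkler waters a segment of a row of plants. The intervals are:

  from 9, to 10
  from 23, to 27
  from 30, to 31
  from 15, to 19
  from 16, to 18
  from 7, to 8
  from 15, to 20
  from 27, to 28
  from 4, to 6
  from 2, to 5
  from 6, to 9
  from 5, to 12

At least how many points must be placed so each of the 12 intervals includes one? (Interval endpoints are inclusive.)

6

By right end: [2,5]  [4,6]  [7,8]  [6,9]  [9,10]  [5,12]  [16,18]  [15,19]  [15,20]  [23,27]  [27,28]  [30,31]
[2,5] uncovered → point at 5; [7,8] uncovered → point at 8; [9,10] uncovered → point at 10; [16,18] uncovered → point at 18; [23,27] uncovered → point at 27; [30,31] uncovered → point at 31.
Points: 5, 8, 10, 18, 27, 31 (6 total).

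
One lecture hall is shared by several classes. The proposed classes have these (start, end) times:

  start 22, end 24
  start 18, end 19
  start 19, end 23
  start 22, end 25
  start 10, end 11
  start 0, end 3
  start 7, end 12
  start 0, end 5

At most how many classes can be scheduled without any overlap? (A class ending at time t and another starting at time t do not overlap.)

Sort by end time and greedily take each interval whose start is ≥ the last chosen end.
By end time: (0,3), (0,5), (10,11), (7,12), (18,19), (19,23), (22,24), (22,25).
Pick (0,3); next start ≥ 3 → (10,11); next start ≥ 11 → (18,19); next start ≥ 19 → (19,23).
Selected 4 classes.

4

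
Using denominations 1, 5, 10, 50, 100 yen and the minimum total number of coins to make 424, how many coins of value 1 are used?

Greedy: take as many of the largest coin as possible, then repeat with the remainder.
424 − 4×100→24 − 2×10→4 − 4×1→0
Count of 1: 4

4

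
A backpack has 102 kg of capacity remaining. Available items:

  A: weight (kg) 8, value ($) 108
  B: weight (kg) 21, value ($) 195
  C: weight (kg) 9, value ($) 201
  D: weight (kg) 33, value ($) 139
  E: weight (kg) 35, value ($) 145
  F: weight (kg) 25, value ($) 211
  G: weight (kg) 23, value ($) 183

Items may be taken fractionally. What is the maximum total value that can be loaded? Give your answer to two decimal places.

965.39

Greedy by value/weight ratio, highest first.
Order: C (201/9=22.33) > A (108/8=13.50) > B (195/21=9.29) > F (211/25=8.44) > G (183/23=7.96) > D (139/33=4.21) > E (145/35=4.14)
Fill: take C (9 @ 201) → take A (8 @ 108) → take B (21 @ 195) → take F (25 @ 211) → take G (23 @ 183) → take 16/33 of D → 67.39; 102/102 used.
Total value = 965.39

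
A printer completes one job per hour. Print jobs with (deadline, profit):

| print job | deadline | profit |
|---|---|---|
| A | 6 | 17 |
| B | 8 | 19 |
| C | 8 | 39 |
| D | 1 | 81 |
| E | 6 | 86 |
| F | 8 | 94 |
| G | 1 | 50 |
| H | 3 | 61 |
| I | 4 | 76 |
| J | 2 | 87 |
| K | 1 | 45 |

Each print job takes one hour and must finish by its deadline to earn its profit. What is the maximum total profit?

543

Take jobs in profit order; each goes to the latest open slot no later than its deadline.
Profit order: F=94 J=87 E=86 D=81 I=76 H=61 G=50 K=45 C=39 B=19 A=17
Assign: F→slot 8, J→slot 2, E→slot 6, D→slot 1, I→slot 4, H→slot 3, G skipped, K skipped, C→slot 7, B→slot 5, A skipped.
Slots: [1:D] [2:J] [3:H] [4:I] [5:B] [6:E] [7:C] [8:F]
Profit = 81 + 87 + 61 + 76 + 19 + 86 + 39 + 94 = 543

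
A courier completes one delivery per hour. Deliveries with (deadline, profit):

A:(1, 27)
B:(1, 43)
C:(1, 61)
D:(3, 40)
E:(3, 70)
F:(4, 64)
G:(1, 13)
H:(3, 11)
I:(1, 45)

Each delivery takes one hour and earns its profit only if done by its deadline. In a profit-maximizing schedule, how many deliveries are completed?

4

Sort by profit descending; place each in the latest free slot ≤ its deadline.
By profit: E(d3,70), F(d4,64), C(d1,61), I(d1,45), B(d1,43), D(d3,40), A(d1,27), G(d1,13), H(d3,11)
E→slot 3; F→slot 4; C→slot 1; I skipped; B skipped; D→slot 2; A skipped; G skipped; H skipped.
4 of 9 scheduled.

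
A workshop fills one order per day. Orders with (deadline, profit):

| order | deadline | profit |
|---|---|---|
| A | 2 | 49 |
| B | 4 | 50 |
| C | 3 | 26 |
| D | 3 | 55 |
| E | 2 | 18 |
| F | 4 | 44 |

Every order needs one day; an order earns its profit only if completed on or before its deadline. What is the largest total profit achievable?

198

By profit: D(d3,55), B(d4,50), A(d2,49), F(d4,44), C(d3,26), E(d2,18)
D→slot 3; B→slot 4; A→slot 2; F→slot 1; C skipped; E skipped.
Profit = 44 + 49 + 55 + 50 = 198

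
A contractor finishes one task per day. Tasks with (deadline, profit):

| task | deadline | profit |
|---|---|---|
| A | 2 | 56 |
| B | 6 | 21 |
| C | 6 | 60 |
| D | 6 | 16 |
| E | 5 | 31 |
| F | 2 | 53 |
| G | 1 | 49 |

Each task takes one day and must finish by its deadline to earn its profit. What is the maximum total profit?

237

By profit: C(d6,60), A(d2,56), F(d2,53), G(d1,49), E(d5,31), B(d6,21), D(d6,16)
C→slot 6; A→slot 2; F→slot 1; G skipped; E→slot 5; B→slot 4; D→slot 3.
Profit = 53 + 56 + 16 + 21 + 31 + 60 = 237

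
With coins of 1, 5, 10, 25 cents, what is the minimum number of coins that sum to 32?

32 − 1×25→7 − 1×5→2 − 2×1→0
Total coins = 1 + 1 + 2 = 4

4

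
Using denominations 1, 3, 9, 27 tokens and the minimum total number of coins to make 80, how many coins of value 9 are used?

2

80 − 2×27→26 − 2×9→8 − 2×3→2 − 2×1→0
Count of 9: 2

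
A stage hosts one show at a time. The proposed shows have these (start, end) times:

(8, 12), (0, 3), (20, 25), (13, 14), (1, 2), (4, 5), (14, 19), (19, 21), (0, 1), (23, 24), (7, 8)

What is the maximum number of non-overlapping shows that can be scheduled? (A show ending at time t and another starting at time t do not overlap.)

9

Sorted by end: (0,1)  (1,2)  (0,3)  (4,5)  (7,8)  (8,12)  (13,14)  (14,19)  (19,21)  (23,24)  (20,25)
take (0,1); take (1,2); take (4,5); take (7,8); take (8,12); take (13,14); take (14,19); take (19,21); take (23,24); skip (20,25).
Selected 9 shows.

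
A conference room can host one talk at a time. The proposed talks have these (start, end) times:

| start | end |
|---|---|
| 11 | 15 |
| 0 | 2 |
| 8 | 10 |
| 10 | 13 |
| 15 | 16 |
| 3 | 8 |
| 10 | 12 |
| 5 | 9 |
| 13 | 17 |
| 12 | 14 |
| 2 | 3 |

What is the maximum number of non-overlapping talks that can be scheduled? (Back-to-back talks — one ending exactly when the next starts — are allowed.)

7

Sorted by end: (0,2)  (2,3)  (3,8)  (5,9)  (8,10)  (10,12)  (10,13)  (12,14)  (11,15)  (15,16)  (13,17)
take (0,2); take (2,3); take (3,8); skip (5,9); take (8,10); take (10,12); take (12,14); skip (11,15); take (15,16); skip (13,17).
Selected 7 talks.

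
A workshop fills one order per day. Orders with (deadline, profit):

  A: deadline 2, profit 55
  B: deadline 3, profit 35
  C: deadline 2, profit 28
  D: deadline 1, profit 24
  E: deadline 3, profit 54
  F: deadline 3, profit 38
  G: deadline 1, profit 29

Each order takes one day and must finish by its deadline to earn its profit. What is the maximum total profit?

147

Profit order: A=55 E=54 F=38 B=35 G=29 C=28 D=24
Assign: A→slot 2, E→slot 3, F→slot 1, B skipped, G skipped, C skipped, D skipped.
Slots: [1:F] [2:A] [3:E]
Profit = 38 + 55 + 54 = 147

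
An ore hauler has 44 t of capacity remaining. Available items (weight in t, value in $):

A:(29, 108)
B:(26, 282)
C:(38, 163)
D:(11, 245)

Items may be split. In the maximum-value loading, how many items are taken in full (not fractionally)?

Ratios (sorted): D 22.27, B 10.85, C 4.29, A 3.72
take D (11 @ 245); take B (26 @ 282); take 7/38 of C → 30.03. Capacity used 44/44.
2 item(s) taken whole; one partial (take 7/38 of C).

2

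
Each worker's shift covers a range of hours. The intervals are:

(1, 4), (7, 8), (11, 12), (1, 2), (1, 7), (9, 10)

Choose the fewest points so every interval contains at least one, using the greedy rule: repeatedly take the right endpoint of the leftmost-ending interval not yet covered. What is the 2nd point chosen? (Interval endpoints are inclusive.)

8

By right end: [1,2]  [1,4]  [1,7]  [7,8]  [9,10]  [11,12]
[1,2] uncovered → point at 2; [7,8] uncovered → point at 8; [9,10] uncovered → point at 10; [11,12] uncovered → point at 12.
Points: 2, 8, 10, 12 (4 total).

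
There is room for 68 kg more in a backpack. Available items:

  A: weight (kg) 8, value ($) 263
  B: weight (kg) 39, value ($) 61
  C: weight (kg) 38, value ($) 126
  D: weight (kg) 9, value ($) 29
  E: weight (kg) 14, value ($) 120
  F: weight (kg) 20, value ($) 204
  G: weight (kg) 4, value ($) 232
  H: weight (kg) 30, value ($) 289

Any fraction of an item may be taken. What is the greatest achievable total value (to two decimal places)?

1039.43

Greedy by value/weight ratio, highest first.
Ratios (sorted): G 58.00, A 32.88, F 10.20, H 9.63, E 8.57, C 3.32, D 3.22, B 1.56
take G (4 @ 232); take A (8 @ 263); take F (20 @ 204); take H (30 @ 289); take 6/14 of E → 51.43. Capacity used 68/68.
Total value = 1039.43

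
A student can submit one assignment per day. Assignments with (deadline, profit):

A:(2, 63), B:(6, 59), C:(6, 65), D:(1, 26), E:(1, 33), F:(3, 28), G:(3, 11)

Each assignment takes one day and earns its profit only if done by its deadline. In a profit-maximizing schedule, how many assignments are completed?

Sort by profit descending; place each in the latest free slot ≤ its deadline.
By profit: C(d6,65), A(d2,63), B(d6,59), E(d1,33), F(d3,28), D(d1,26), G(d3,11)
C→slot 6; A→slot 2; B→slot 5; E→slot 1; F→slot 3; D skipped; G skipped.
5 of 7 scheduled.

5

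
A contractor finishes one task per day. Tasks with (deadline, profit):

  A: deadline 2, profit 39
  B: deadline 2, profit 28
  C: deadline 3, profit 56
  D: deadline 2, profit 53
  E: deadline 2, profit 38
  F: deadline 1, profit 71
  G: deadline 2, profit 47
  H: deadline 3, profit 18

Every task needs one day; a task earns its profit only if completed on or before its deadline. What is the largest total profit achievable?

180

Sort by profit descending; place each in the latest free slot ≤ its deadline.
By profit: F(d1,71), C(d3,56), D(d2,53), G(d2,47), A(d2,39), E(d2,38), B(d2,28), H(d3,18)
F→slot 1; C→slot 3; D→slot 2; G skipped; A skipped; E skipped; B skipped; H skipped.
Profit = 71 + 53 + 56 = 180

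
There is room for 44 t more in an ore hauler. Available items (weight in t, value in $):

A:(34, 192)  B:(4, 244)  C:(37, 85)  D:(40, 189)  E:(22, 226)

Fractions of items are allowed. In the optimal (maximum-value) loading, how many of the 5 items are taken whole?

Greedy by value/weight ratio, highest first.
Order: B (244/4=61.00) > E (226/22=10.27) > A (192/34=5.65) > D (189/40=4.72) > C (85/37=2.30)
Fill: take B (4 @ 244) → take E (22 @ 226) → take 18/34 of A → 101.65; 44/44 used.
2 item(s) taken whole; one partial (take 18/34 of A).

2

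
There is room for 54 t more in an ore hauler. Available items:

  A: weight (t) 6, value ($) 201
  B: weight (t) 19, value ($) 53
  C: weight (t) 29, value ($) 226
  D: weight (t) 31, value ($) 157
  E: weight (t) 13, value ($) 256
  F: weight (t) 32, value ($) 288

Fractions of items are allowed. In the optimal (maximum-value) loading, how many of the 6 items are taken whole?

3

Sort by value per unit weight and fill in that order.
Ratios (sorted): A 33.50, E 19.69, F 9.00, C 7.79, D 5.06, B 2.79
take A (6 @ 201); take E (13 @ 256); take F (32 @ 288); take 3/29 of C → 23.38. Capacity used 54/54.
3 item(s) taken whole; one partial (take 3/29 of C).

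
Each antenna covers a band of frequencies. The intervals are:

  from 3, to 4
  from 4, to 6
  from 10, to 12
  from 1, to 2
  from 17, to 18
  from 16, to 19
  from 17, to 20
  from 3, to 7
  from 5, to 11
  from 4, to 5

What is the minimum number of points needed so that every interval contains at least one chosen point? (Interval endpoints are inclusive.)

4

Process intervals by earliest right end; each time one isn't hit yet, stab at its right endpoint.
By right end: [1,2]  [3,4]  [4,5]  [4,6]  [3,7]  [5,11]  [10,12]  [17,18]  [16,19]  [17,20]
[1,2] uncovered → point at 2; [3,4] uncovered → point at 4; [5,11] uncovered → point at 11; [17,18] uncovered → point at 18.
Points: 2, 4, 11, 18 (4 total).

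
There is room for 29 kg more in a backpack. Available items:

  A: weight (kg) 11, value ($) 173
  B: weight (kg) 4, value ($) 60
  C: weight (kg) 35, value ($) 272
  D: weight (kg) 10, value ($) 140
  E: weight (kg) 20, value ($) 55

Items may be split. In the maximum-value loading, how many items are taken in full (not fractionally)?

3

Sort by value per unit weight and fill in that order.
Order: A (173/11=15.73) > B (60/4=15.00) > D (140/10=14.00) > C (272/35=7.77) > E (55/20=2.75)
Fill: take A (11 @ 173) → take B (4 @ 60) → take D (10 @ 140) → take 4/35 of C → 31.09; 29/29 used.
3 item(s) taken whole; one partial (take 4/35 of C).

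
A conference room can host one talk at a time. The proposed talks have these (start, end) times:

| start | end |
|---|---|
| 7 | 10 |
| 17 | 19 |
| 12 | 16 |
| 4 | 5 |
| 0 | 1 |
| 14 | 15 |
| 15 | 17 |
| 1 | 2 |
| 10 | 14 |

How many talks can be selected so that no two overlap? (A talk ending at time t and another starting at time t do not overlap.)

8

Sorted by end: (0,1)  (1,2)  (4,5)  (7,10)  (10,14)  (14,15)  (12,16)  (15,17)  (17,19)
take (0,1); take (1,2); take (4,5); take (7,10); take (10,14); take (14,15); take (15,17); take (17,19).
Selected 8 talks.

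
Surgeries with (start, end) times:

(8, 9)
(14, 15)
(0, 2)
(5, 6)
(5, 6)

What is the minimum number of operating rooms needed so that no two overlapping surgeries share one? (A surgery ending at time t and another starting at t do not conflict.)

2

The answer is the maximum number of intervals overlapping at any instant.
starts: [0, 5, 5, 8, 14]
ends:   [2, 6, 6, 9, 15]
s0→1 e2→0 s5→1 s5→2  — peak 2.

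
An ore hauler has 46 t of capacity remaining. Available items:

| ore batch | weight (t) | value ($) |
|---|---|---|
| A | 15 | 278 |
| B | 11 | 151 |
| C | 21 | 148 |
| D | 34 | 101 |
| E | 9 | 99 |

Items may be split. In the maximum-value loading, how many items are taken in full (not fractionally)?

3

Sort by value per unit weight and fill in that order.
Ratios (sorted): A 18.53, B 13.73, E 11.00, C 7.05, D 2.97
take A (15 @ 278); take B (11 @ 151); take E (9 @ 99); take 11/21 of C → 77.52. Capacity used 46/46.
3 item(s) taken whole; one partial (take 11/21 of C).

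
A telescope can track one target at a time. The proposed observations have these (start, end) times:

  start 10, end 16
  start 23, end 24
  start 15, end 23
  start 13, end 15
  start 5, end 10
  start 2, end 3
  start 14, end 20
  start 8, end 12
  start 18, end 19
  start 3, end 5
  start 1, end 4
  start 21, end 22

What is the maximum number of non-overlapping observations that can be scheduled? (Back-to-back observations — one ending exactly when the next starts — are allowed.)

Greedy by earliest finish: after sorting by end time, pick each interval compatible with the last pick.
By end time: (2,3), (1,4), (3,5), (5,10), (8,12), (13,15), (10,16), (18,19), (14,20), (21,22), (15,23), (23,24).
Pick (2,3); next start ≥ 3 → (3,5); next start ≥ 5 → (5,10); next start ≥ 10 → (13,15); next start ≥ 15 → (18,19); next start ≥ 19 → (21,22); next start ≥ 22 → (23,24).
Selected 7 observations.

7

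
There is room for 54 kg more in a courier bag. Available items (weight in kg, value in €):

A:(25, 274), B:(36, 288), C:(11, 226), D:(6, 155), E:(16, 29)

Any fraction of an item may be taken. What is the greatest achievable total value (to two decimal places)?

Greedy by value/weight ratio, highest first.
Ratios (sorted): D 25.83, C 20.55, A 10.96, B 8.00, E 1.81
take D (6 @ 155); take C (11 @ 226); take A (25 @ 274); take 12/36 of B → 96.00. Capacity used 54/54.
Total value = 751.00

751.00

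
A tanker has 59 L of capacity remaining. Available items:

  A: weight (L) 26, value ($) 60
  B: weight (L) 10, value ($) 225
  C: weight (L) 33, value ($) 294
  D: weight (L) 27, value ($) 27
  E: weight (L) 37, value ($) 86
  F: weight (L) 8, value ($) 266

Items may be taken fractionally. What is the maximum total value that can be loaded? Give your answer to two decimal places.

803.59

Sort by value per unit weight and fill in that order.
Order: F (266/8=33.25) > B (225/10=22.50) > C (294/33=8.91) > E (86/37=2.32) > A (60/26=2.31) > D (27/27=1.00)
Fill: take F (8 @ 266) → take B (10 @ 225) → take C (33 @ 294) → take 8/37 of E → 18.59; 59/59 used.
Total value = 803.59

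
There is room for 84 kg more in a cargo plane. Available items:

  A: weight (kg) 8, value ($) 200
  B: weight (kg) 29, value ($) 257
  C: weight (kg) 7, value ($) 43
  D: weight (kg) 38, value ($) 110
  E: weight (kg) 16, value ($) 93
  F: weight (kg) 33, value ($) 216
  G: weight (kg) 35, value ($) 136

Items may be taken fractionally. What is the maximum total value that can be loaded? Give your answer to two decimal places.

756.69

Order: A (200/8=25.00) > B (257/29=8.86) > F (216/33=6.55) > C (43/7=6.14) > E (93/16=5.81) > G (136/35=3.89) > D (110/38=2.89)
Fill: take A (8 @ 200) → take B (29 @ 257) → take F (33 @ 216) → take C (7 @ 43) → take 7/16 of E → 40.69; 84/84 used.
Total value = 756.69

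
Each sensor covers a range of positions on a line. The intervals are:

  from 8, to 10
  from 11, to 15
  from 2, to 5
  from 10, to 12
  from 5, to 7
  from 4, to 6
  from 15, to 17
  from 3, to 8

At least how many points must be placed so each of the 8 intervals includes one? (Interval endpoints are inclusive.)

3

Sorted: [2,5] [4,6] [5,7] [3,8] [8,10] [10,12] [11,15] [15,17]
{[2,5],[4,6],[5,7],[3,8]} hit by 5; {[8,10],[10,12]} hit by 10; {[11,15],[15,17]} hit by 15.
Points: 5, 10, 15 (3 total).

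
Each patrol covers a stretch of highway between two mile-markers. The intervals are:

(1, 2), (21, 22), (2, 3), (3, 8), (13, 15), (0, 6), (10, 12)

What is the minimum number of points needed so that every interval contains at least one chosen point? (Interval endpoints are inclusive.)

5

Sorted: [1,2] [2,3] [0,6] [3,8] [10,12] [13,15] [21,22]
{[1,2],[2,3],[0,6]} hit by 2; {[3,8]} hit by 8; {[10,12]} hit by 12; {[13,15]} hit by 15; {[21,22]} hit by 22.
Points: 2, 8, 12, 15, 22 (5 total).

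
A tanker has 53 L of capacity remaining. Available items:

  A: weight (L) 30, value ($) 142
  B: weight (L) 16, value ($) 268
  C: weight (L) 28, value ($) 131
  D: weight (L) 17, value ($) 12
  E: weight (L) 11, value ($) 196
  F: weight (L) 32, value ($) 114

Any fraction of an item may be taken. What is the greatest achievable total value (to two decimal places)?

Order: E (196/11=17.82) > B (268/16=16.75) > A (142/30=4.73) > C (131/28=4.68) > F (114/32=3.56) > D (12/17=0.71)
Fill: take E (11 @ 196) → take B (16 @ 268) → take 26/30 of A → 123.07; 53/53 used.
Total value = 587.07

587.07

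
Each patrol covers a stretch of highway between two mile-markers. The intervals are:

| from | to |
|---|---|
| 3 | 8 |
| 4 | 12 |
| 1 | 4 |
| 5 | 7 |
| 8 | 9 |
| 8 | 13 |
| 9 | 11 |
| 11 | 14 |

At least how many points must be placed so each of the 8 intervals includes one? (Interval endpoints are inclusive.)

4

Sorted: [1,4] [5,7] [3,8] [8,9] [9,11] [4,12] [8,13] [11,14]
{[1,4]} hit by 4; {[5,7],[3,8]} hit by 7; {[8,9],[9,11],[4,12],[8,13]} hit by 9; {[11,14]} hit by 14.
Points: 4, 7, 9, 14 (4 total).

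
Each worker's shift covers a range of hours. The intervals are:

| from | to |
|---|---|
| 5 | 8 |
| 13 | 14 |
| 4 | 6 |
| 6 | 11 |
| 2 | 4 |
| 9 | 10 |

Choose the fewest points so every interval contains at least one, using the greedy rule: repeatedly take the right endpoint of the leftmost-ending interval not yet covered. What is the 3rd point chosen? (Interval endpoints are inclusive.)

Sort by right endpoint; whenever an interval is uncovered, place a point at its right end.
Sorted: [2,4] [4,6] [5,8] [9,10] [6,11] [13,14]
{[2,4],[4,6]} hit by 4; {[5,8]} hit by 8; {[9,10],[6,11]} hit by 10; {[13,14]} hit by 14.
Points: 4, 8, 10, 14 (4 total).

10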